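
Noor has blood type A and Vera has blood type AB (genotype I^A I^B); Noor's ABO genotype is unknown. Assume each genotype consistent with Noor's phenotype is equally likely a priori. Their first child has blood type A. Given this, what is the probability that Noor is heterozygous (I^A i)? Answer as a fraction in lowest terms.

Possible genotypes: Noor ∈ {I^A I^A, I^A i}; Vera ∈ {I^A I^B}.
Weight each parental genotype pair by prior × P(type-A child):
  I^A I^A × I^A I^B: posterior weight 1/2.
  I^A i × I^A I^B: posterior weight 1/2.
Sum the posterior weight over pairs where Noor is I^A i: 1/2.

1/2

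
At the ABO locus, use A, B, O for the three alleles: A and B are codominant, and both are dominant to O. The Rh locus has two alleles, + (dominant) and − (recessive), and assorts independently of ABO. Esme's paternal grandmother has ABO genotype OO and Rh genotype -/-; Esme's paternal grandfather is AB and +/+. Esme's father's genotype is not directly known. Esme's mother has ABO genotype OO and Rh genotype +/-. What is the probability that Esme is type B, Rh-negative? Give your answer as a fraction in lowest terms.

Esme's father's ABO genotype from OO × AB: 1/2 AO, 1/2 BO.
Crossing each possibility with the mother OO and summing P(type B): 1/2·0 + 1/2·1/2 = 1/4.
Similarly for Rh via the father's Rh distribution: P(Rh-) = 1/4.
Independent loci: 1/4 × 1/4 = 1/16.

1/16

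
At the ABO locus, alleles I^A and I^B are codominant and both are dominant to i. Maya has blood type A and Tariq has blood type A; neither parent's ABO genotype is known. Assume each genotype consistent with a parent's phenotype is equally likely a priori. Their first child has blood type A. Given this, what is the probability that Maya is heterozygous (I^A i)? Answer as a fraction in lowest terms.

7/15

Possible genotypes: Maya ∈ {I^A I^A, I^A i}; Tariq ∈ {I^A I^A, I^A i}.
Weight each parental genotype pair by prior × P(type-A child):
  I^A I^A × I^A I^A: posterior weight 4/15.
  I^A I^A × I^A i: posterior weight 4/15.
  I^A i × I^A I^A: posterior weight 4/15.
  I^A i × I^A i: posterior weight 1/5.
Sum the posterior weight over pairs where Maya is I^A i: 7/15.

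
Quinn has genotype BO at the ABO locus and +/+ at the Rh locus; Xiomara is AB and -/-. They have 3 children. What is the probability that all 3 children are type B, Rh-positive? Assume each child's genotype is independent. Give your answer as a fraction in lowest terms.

1/8

ABO cross BO × AB → 1/4 A, 1/2 B, 1/4 AB.
Rh cross +/+ × -/- → 1 Rh+; so P(type B, Rh-positive) = 1/2 × 1 = 1/2 per child.
All 3 independent: (1/2)^3 = 1/8.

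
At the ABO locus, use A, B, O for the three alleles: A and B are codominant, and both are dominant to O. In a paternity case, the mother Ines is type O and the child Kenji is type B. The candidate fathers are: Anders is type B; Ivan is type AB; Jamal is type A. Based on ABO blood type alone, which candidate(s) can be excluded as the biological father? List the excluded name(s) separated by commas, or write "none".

A candidate is excluded only if no genotype consistent with his phenotype could produce a type B child with a type O mother.
Jamal (type A): no genotype consistent with that phenotype can produce a type-B child with a type-O mother.

Jamal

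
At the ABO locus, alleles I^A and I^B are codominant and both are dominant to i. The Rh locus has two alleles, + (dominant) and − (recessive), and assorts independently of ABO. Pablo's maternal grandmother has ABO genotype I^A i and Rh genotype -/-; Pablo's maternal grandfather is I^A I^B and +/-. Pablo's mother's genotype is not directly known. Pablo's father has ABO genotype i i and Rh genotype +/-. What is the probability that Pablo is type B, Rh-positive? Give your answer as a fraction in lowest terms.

Pablo's mother's ABO genotype from I^A i × I^A I^B: 1/4 I^A I^A, 1/4 I^A I^B, 1/4 I^A i, 1/4 I^B i.
Crossing each possibility with the father i i and summing P(type B): 1/4·0 + 1/4·1/2 + 1/4·0 + 1/4·1/2 = 1/4.
Similarly for Rh via the mother's Rh distribution: P(Rh+) = 5/8.
Independent loci: 1/4 × 5/8 = 5/32.

5/32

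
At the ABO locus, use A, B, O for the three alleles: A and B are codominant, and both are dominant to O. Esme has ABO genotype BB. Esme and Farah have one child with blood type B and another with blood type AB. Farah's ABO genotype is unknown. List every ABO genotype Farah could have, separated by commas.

AB, AO

For each candidate genotype of Farah, check whether crossing it with BB can produce every observed child phenotype.
  AA → possible child types {AB} ✗
  AB → possible child types {B, AB} ✓
  AO → possible child types {B, AB} ✓
  BB → possible child types {B} ✗
  BO → possible child types {B} ✗
  OO → possible child types {B} ✗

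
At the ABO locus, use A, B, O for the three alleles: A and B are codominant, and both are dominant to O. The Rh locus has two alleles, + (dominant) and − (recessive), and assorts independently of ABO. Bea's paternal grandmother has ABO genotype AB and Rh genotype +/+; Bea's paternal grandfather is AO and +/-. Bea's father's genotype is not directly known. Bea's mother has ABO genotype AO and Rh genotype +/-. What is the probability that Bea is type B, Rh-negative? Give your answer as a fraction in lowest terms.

Bea's father's ABO genotype from AB × AO: 1/4 AA, 1/4 AB, 1/4 AO, 1/4 BO.
Crossing each possibility with the mother AO and summing P(type B): 1/4·0 + 1/4·1/4 + 1/4·0 + 1/4·1/4 = 1/8.
Similarly for Rh via the father's Rh distribution: P(Rh-) = 1/8.
Independent loci: 1/8 × 1/8 = 1/64.

1/64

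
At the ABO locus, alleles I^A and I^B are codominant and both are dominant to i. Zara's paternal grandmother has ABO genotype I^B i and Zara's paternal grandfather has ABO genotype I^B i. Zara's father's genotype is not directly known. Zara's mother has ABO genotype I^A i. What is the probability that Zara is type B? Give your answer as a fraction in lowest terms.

1/4

Zara's father's ABO genotype from I^B i × I^B i: 1/4 I^B I^B, 1/2 I^B i, 1/4 i i.
Crossing each possibility with the mother I^A i and summing P(type B): 1/4·1/2 + 1/2·1/4 + 1/4·0 = 1/4.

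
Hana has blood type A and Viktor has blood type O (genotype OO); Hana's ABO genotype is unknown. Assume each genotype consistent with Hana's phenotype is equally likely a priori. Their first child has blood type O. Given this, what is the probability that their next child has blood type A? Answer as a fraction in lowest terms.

1/2

Possible genotypes: Hana ∈ {AA, AO}; Viktor ∈ {OO}.
Weight each parental genotype pair by prior × P(type-O child):
  AO × OO: posterior weight 1; P(next child type A) = 1/2.
Weighted sum = 1/2.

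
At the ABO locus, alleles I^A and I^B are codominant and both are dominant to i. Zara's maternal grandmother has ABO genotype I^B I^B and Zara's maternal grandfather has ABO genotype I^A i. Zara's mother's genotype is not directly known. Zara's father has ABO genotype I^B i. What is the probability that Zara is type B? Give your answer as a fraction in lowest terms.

5/8

Zara's mother's ABO genotype from I^B I^B × I^A i: 1/2 I^A I^B, 1/2 I^B i.
Crossing each possibility with the father I^B i and summing P(type B): 1/2·1/2 + 1/2·3/4 = 5/8.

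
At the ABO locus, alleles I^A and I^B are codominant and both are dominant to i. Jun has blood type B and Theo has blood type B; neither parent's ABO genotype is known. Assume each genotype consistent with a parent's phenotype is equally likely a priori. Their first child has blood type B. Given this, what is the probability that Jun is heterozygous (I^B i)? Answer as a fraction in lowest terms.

Possible genotypes: Jun ∈ {I^B I^B, I^B i}; Theo ∈ {I^B I^B, I^B i}.
Weight each parental genotype pair by prior × P(type-B child):
  I^B I^B × I^B I^B: posterior weight 4/15.
  I^B I^B × I^B i: posterior weight 4/15.
  I^B i × I^B I^B: posterior weight 4/15.
  I^B i × I^B i: posterior weight 1/5.
Sum the posterior weight over pairs where Jun is I^B i: 7/15.

7/15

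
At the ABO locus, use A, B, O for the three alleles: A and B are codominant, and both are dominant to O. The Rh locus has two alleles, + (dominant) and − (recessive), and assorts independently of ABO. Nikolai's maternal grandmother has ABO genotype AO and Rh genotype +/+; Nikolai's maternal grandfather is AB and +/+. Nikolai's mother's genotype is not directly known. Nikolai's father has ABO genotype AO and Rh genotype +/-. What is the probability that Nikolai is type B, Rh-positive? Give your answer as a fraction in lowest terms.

1/8

Nikolai's mother's ABO genotype from AO × AB: 1/4 AA, 1/4 AB, 1/4 AO, 1/4 BO.
Crossing each possibility with the father AO and summing P(type B): 1/4·0 + 1/4·1/4 + 1/4·0 + 1/4·1/4 = 1/8.
Similarly for Rh via the mother's Rh distribution: P(Rh+) = 1.
Independent loci: 1/8 × 1 = 1/8.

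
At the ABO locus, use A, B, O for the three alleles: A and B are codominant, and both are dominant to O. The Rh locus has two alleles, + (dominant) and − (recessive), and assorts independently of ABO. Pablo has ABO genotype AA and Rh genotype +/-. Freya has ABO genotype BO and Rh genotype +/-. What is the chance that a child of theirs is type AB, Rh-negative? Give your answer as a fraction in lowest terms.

ABO cross AA × BO → offspring phenotypes: 1/2 A, 1/2 AB.
Rh cross +/- × +/- → 3/4 Rh+, 1/4 Rh-.
Independent loci: P(type AB, Rh-negative) = 1/2 × 1/4 = 1/8.

1/8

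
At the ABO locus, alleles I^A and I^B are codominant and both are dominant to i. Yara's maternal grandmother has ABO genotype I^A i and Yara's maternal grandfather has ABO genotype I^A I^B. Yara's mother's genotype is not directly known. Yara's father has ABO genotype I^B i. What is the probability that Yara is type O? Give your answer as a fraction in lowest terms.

1/8

Yara's mother's ABO genotype from I^A i × I^A I^B: 1/4 I^A I^A, 1/4 I^A I^B, 1/4 I^A i, 1/4 I^B i.
Crossing each possibility with the father I^B i and summing P(type O): 1/4·0 + 1/4·0 + 1/4·1/4 + 1/4·1/4 = 1/8.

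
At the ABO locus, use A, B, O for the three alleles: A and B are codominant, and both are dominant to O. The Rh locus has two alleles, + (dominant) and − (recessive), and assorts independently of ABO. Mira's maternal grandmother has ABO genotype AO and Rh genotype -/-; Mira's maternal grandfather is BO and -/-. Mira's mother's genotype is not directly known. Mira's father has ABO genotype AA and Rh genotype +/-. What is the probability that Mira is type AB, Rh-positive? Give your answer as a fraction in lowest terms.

Mira's mother's ABO genotype from AO × BO: 1/4 AB, 1/4 AO, 1/4 BO, 1/4 OO.
Crossing each possibility with the father AA and summing P(type AB): 1/4·1/2 + 1/4·0 + 1/4·1/2 + 1/4·0 = 1/4.
Similarly for Rh via the mother's Rh distribution: P(Rh+) = 1/2.
Independent loci: 1/4 × 1/2 = 1/8.

1/8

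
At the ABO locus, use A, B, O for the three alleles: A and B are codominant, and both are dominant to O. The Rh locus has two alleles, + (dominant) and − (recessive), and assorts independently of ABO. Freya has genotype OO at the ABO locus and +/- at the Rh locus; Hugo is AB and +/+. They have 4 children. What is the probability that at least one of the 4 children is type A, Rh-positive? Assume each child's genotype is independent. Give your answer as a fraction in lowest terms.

15/16

ABO cross OO × AB → 1/2 A, 1/2 B.
Rh cross +/- × +/+ → 1 Rh+; so P(type A, Rh-positive) = 1/2 × 1 = 1/2 per child.
P(none) = (1/2)^4 = 1/16; P(at least one) = 1 − 1/16 = 15/16.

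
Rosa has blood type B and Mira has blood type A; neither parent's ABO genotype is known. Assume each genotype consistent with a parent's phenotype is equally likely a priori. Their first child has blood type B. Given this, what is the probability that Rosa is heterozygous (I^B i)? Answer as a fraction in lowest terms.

Possible genotypes: Rosa ∈ {I^B I^B, I^B i}; Mira ∈ {I^A I^A, I^A i}.
Weight each parental genotype pair by prior × P(type-B child):
  I^B I^B × I^A i: posterior weight 2/3.
  I^B i × I^A i: posterior weight 1/3.
Sum the posterior weight over pairs where Rosa is I^B i: 1/3.

1/3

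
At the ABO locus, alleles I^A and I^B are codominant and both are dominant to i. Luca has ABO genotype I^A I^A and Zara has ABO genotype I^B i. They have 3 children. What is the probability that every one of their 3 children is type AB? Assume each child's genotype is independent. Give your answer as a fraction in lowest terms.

1/8

ABO cross I^A I^A × I^B i → 1/2 A, 1/2 AB.
So P(type AB) = 1/2 per child.
All 3 independent: (1/2)^3 = 1/8.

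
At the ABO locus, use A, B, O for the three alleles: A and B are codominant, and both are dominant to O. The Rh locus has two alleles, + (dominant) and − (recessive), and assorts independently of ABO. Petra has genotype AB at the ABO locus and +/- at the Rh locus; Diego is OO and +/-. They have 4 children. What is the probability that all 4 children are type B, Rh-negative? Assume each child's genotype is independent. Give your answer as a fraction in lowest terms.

ABO cross AB × OO → 1/2 A, 1/2 B.
Rh cross +/- × +/- → 3/4 Rh+, 1/4 Rh-; so P(type B, Rh-negative) = 1/2 × 1/4 = 1/8 per child.
All 4 independent: (1/8)^4 = 1/4096.

1/4096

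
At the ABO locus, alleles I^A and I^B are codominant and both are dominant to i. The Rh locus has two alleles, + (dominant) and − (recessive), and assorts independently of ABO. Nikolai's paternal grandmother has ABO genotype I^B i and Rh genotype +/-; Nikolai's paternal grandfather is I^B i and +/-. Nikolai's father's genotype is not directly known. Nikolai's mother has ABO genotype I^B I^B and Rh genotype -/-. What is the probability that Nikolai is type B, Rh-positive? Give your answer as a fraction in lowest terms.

1/2

Nikolai's father's ABO genotype from I^B i × I^B i: 1/4 I^B I^B, 1/2 I^B i, 1/4 i i.
Crossing each possibility with the mother I^B I^B and summing P(type B): 1/4·1 + 1/2·1 + 1/4·1 = 1.
Similarly for Rh via the father's Rh distribution: P(Rh+) = 1/2.
Independent loci: 1 × 1/2 = 1/2.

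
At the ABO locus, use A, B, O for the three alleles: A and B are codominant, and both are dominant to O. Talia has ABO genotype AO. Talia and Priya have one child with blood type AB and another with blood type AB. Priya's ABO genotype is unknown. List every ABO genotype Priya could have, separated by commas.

For each candidate genotype of Priya, check whether crossing it with AO can produce every observed child phenotype.
  AA → possible child types {A} ✗
  AB → possible child types {A, B, AB} ✓
  AO → possible child types {O, A} ✗
  BB → possible child types {B, AB} ✓
  BO → possible child types {O, A, B, AB} ✓
  OO → possible child types {O, A} ✗

AB, BB, BO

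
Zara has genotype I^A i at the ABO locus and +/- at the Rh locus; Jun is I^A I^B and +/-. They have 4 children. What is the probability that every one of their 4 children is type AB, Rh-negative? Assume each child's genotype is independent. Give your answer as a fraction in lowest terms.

ABO cross I^A i × I^A I^B → 1/2 A, 1/4 B, 1/4 AB.
Rh cross +/- × +/- → 3/4 Rh+, 1/4 Rh-; so P(type AB, Rh-negative) = 1/4 × 1/4 = 1/16 per child.
All 4 independent: (1/16)^4 = 1/65536.

1/65536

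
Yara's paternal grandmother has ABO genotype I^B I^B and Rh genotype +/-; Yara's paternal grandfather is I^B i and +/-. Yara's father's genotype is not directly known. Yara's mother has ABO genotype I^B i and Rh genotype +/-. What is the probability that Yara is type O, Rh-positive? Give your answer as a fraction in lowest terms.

Yara's father's ABO genotype from I^B I^B × I^B i: 1/2 I^B I^B, 1/2 I^B i.
Crossing each possibility with the mother I^B i and summing P(type O): 1/2·0 + 1/2·1/4 = 1/8.
Similarly for Rh via the father's Rh distribution: P(Rh+) = 3/4.
Independent loci: 1/8 × 3/4 = 3/32.

3/32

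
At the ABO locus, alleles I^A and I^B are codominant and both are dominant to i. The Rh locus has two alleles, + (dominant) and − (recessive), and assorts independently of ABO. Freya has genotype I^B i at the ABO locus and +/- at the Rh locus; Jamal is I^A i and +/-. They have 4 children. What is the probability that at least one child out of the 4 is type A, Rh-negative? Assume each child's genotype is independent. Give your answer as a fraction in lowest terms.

ABO cross I^B i × I^A i → 1/4 O, 1/4 A, 1/4 B, 1/4 AB.
Rh cross +/- × +/- → 3/4 Rh+, 1/4 Rh-; so P(type A, Rh-negative) = 1/4 × 1/4 = 1/16 per child.
P(none) = (15/16)^4 = 50625/65536; P(at least one) = 1 − 50625/65536 = 14911/65536.

14911/65536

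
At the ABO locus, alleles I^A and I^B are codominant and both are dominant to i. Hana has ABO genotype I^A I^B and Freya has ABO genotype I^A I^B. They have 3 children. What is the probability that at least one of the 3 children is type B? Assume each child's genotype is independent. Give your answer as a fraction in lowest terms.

ABO cross I^A I^B × I^A I^B → 1/4 A, 1/4 B, 1/2 AB.
So P(type B) = 1/4 per child.
P(none) = (3/4)^3 = 27/64; P(at least one) = 1 − 27/64 = 37/64.

37/64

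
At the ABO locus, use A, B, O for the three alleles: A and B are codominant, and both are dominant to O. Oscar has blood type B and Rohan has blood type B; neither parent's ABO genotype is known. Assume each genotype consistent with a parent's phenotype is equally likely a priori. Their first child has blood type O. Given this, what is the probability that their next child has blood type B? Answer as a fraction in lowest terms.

3/4

Possible genotypes: Oscar ∈ {BB, BO}; Rohan ∈ {BB, BO}.
Weight each parental genotype pair by prior × P(type-O child):
  BO × BO: posterior weight 1; P(next child type B) = 3/4.
Weighted sum = 3/4.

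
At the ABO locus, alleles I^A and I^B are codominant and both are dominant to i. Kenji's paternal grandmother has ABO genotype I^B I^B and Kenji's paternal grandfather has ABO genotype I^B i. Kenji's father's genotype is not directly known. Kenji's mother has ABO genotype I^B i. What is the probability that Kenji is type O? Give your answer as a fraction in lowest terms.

1/8

Kenji's father's ABO genotype from I^B I^B × I^B i: 1/2 I^B I^B, 1/2 I^B i.
Crossing each possibility with the mother I^B i and summing P(type O): 1/2·0 + 1/2·1/4 = 1/8.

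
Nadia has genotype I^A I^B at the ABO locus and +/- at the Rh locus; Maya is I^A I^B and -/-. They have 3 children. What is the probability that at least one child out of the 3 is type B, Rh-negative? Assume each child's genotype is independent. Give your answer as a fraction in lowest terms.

169/512

ABO cross I^A I^B × I^A I^B → 1/4 A, 1/4 B, 1/2 AB.
Rh cross +/- × -/- → 1/2 Rh+, 1/2 Rh-; so P(type B, Rh-negative) = 1/4 × 1/2 = 1/8 per child.
P(none) = (7/8)^3 = 343/512; P(at least one) = 1 − 343/512 = 169/512.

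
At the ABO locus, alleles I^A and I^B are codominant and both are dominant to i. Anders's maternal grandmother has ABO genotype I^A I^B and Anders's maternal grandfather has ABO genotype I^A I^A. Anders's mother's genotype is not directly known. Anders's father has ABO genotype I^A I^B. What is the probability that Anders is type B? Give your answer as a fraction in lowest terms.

1/8

Anders's mother's ABO genotype from I^A I^B × I^A I^A: 1/2 I^A I^A, 1/2 I^A I^B.
Crossing each possibility with the father I^A I^B and summing P(type B): 1/2·0 + 1/2·1/4 = 1/8.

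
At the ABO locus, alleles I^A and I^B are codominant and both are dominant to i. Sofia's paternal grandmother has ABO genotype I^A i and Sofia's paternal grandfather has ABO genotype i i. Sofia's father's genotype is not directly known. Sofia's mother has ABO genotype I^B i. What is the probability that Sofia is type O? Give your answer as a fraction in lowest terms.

3/8

Sofia's father's ABO genotype from I^A i × i i: 1/2 I^A i, 1/2 i i.
Crossing each possibility with the mother I^B i and summing P(type O): 1/2·1/4 + 1/2·1/2 = 3/8.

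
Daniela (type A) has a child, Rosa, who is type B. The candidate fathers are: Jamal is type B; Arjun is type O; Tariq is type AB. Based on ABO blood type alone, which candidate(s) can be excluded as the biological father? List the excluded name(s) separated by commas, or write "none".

A candidate is excluded only if no genotype consistent with his phenotype could produce a type B child with a type A mother.
Arjun (type O): no genotype consistent with that phenotype can produce a type-B child with a type-A mother.

Arjun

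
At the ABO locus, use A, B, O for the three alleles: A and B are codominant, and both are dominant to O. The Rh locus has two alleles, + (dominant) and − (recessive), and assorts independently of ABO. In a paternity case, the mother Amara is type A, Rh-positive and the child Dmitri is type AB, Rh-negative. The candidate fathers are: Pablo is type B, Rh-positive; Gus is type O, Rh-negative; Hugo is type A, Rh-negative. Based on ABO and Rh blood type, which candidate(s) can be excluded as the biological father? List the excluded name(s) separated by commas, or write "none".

A candidate is excluded only if no genotype consistent with his phenotype could produce a type AB, Rh-negative child with a type A, Rh-positive mother.
Gus (type O, Rh-): no genotype consistent with that phenotype can produce a type-AB Rh- child with a type-A mother.
Hugo (type A, Rh-): no genotype consistent with that phenotype can produce a type-AB Rh- child with a type-A mother.

Gus, Hugo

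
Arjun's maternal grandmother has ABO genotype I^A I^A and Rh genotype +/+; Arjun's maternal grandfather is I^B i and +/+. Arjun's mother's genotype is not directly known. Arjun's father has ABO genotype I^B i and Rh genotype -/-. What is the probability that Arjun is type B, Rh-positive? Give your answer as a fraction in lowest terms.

3/8

Arjun's mother's ABO genotype from I^A I^A × I^B i: 1/2 I^A I^B, 1/2 I^A i.
Crossing each possibility with the father I^B i and summing P(type B): 1/2·1/2 + 1/2·1/4 = 3/8.
Similarly for Rh via the mother's Rh distribution: P(Rh+) = 1.
Independent loci: 3/8 × 1 = 3/8.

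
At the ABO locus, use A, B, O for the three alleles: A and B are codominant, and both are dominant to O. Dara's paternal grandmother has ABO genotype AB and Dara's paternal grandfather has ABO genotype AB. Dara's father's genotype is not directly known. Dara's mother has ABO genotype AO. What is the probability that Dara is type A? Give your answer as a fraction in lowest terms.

1/2

Dara's father's ABO genotype from AB × AB: 1/4 AA, 1/2 AB, 1/4 BB.
Crossing each possibility with the mother AO and summing P(type A): 1/4·1 + 1/2·1/2 + 1/4·0 = 1/2.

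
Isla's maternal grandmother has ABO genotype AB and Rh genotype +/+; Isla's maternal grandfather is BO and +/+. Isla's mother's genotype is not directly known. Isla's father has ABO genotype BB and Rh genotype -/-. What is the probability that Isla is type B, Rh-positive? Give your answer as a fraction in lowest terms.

3/4

Isla's mother's ABO genotype from AB × BO: 1/4 AB, 1/4 AO, 1/4 BB, 1/4 BO.
Crossing each possibility with the father BB and summing P(type B): 1/4·1/2 + 1/4·1/2 + 1/4·1 + 1/4·1 = 3/4.
Similarly for Rh via the mother's Rh distribution: P(Rh+) = 1.
Independent loci: 3/4 × 1 = 3/4.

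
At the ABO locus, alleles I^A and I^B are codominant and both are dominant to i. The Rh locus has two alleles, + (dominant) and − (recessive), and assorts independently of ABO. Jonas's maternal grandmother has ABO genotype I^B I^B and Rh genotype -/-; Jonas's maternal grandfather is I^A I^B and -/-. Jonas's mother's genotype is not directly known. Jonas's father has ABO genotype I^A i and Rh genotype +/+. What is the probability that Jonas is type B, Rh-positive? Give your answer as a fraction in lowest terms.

3/8

Jonas's mother's ABO genotype from I^B I^B × I^A I^B: 1/2 I^A I^B, 1/2 I^B I^B.
Crossing each possibility with the father I^A i and summing P(type B): 1/2·1/4 + 1/2·1/2 = 3/8.
Similarly for Rh via the mother's Rh distribution: P(Rh+) = 1.
Independent loci: 3/8 × 1 = 3/8.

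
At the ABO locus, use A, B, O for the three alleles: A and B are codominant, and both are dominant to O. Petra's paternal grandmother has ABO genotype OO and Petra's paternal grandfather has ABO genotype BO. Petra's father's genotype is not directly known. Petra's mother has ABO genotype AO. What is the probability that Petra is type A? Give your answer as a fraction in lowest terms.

Petra's father's ABO genotype from OO × BO: 1/2 BO, 1/2 OO.
Crossing each possibility with the mother AO and summing P(type A): 1/2·1/4 + 1/2·1/2 = 3/8.

3/8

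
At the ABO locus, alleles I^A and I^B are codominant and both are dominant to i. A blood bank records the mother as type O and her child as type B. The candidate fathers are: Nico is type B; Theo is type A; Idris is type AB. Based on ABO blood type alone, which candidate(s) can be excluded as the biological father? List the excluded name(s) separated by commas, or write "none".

Theo

A candidate is excluded only if no genotype consistent with his phenotype could produce a type B child with a type O mother.
Theo (type A): no genotype consistent with that phenotype can produce a type-B child with a type-O mother.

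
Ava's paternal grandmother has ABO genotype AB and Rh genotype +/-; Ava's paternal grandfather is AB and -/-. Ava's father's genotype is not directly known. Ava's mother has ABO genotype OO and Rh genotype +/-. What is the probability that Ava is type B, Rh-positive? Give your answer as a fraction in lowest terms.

5/16

Ava's father's ABO genotype from AB × AB: 1/4 AA, 1/2 AB, 1/4 BB.
Crossing each possibility with the mother OO and summing P(type B): 1/4·0 + 1/2·1/2 + 1/4·1 = 1/2.
Similarly for Rh via the father's Rh distribution: P(Rh+) = 5/8.
Independent loci: 1/2 × 5/8 = 5/16.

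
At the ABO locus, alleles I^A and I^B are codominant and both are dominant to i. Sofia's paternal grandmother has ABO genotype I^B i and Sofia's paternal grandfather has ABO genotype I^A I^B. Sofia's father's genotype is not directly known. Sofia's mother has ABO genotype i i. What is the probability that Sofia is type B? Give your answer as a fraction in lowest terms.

Sofia's father's ABO genotype from I^B i × I^A I^B: 1/4 I^A I^B, 1/4 I^A i, 1/4 I^B I^B, 1/4 I^B i.
Crossing each possibility with the mother i i and summing P(type B): 1/4·1/2 + 1/4·0 + 1/4·1 + 1/4·1/2 = 1/2.

1/2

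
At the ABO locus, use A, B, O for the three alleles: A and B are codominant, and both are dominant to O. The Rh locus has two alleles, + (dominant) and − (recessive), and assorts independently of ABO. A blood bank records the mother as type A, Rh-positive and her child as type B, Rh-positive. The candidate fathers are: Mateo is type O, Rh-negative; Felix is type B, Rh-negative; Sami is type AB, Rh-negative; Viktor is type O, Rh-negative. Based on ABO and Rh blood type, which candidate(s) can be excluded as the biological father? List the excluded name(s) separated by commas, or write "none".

A candidate is excluded only if no genotype consistent with his phenotype could produce a type B, Rh-positive child with a type A, Rh-positive mother.
Mateo (type O, Rh-): no genotype consistent with that phenotype can produce a type-B Rh+ child with a type-A mother.
Viktor (type O, Rh-): no genotype consistent with that phenotype can produce a type-B Rh+ child with a type-A mother.

Mateo, Viktor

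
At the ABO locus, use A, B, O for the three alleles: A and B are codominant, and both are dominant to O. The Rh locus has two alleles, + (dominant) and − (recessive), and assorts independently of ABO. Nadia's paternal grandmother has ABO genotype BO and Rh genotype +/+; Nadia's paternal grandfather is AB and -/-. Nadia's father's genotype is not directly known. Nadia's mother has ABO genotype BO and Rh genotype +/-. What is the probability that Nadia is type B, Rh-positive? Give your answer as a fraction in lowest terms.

Nadia's father's ABO genotype from BO × AB: 1/4 AB, 1/4 AO, 1/4 BB, 1/4 BO.
Crossing each possibility with the mother BO and summing P(type B): 1/4·1/2 + 1/4·1/4 + 1/4·1 + 1/4·3/4 = 5/8.
Similarly for Rh via the father's Rh distribution: P(Rh+) = 3/4.
Independent loci: 5/8 × 3/4 = 15/32.

15/32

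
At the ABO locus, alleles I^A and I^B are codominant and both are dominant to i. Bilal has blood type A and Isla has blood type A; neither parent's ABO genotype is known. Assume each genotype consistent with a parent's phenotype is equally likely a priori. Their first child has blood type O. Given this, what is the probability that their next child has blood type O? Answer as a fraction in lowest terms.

1/4

Possible genotypes: Bilal ∈ {I^A I^A, I^A i}; Isla ∈ {I^A I^A, I^A i}.
Weight each parental genotype pair by prior × P(type-O child):
  I^A i × I^A i: posterior weight 1; P(next child type O) = 1/4.
Weighted sum = 1/4.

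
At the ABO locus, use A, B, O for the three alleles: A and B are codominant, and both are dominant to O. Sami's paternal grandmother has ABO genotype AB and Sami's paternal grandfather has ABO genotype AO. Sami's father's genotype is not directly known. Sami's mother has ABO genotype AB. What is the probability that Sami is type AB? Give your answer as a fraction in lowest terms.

Sami's father's ABO genotype from AB × AO: 1/4 AA, 1/4 AB, 1/4 AO, 1/4 BO.
Crossing each possibility with the mother AB and summing P(type AB): 1/4·1/2 + 1/4·1/2 + 1/4·1/4 + 1/4·1/4 = 3/8.

3/8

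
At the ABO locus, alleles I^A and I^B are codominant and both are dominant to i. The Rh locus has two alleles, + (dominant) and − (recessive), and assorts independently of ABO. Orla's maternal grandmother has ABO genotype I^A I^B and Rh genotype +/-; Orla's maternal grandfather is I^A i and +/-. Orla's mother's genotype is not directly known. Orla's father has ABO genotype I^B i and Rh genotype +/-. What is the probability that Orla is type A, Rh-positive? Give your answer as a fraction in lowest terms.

3/16

Orla's mother's ABO genotype from I^A I^B × I^A i: 1/4 I^A I^A, 1/4 I^A I^B, 1/4 I^A i, 1/4 I^B i.
Crossing each possibility with the father I^B i and summing P(type A): 1/4·1/2 + 1/4·1/4 + 1/4·1/4 + 1/4·0 = 1/4.
Similarly for Rh via the mother's Rh distribution: P(Rh+) = 3/4.
Independent loci: 1/4 × 3/4 = 3/16.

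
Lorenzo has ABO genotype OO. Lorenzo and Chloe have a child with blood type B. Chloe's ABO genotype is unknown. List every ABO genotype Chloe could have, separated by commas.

AB, BB, BO

For each candidate genotype of Chloe, check whether crossing it with OO can produce every observed child phenotype.
  AA → possible child types {A} ✗
  AB → possible child types {A, B} ✓
  AO → possible child types {O, A} ✗
  BB → possible child types {B} ✓
  BO → possible child types {O, B} ✓
  OO → possible child types {O} ✗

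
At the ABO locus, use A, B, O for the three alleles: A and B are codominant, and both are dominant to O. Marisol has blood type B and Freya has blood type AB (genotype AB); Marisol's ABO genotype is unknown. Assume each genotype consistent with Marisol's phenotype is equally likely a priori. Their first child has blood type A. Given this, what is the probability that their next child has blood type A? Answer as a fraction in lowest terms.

Possible genotypes: Marisol ∈ {BB, BO}; Freya ∈ {AB}.
Weight each parental genotype pair by prior × P(type-A child):
  BO × AB: posterior weight 1; P(next child type A) = 1/4.
Weighted sum = 1/4.

1/4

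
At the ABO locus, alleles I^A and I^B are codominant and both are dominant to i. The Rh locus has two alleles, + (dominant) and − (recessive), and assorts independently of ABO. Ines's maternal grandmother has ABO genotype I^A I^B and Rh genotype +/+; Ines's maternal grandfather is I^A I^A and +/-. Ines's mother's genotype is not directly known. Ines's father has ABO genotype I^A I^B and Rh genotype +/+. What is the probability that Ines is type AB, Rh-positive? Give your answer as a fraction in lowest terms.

Ines's mother's ABO genotype from I^A I^B × I^A I^A: 1/2 I^A I^A, 1/2 I^A I^B.
Crossing each possibility with the father I^A I^B and summing P(type AB): 1/2·1/2 + 1/2·1/2 = 1/2.
Similarly for Rh via the mother's Rh distribution: P(Rh+) = 1.
Independent loci: 1/2 × 1 = 1/2.

1/2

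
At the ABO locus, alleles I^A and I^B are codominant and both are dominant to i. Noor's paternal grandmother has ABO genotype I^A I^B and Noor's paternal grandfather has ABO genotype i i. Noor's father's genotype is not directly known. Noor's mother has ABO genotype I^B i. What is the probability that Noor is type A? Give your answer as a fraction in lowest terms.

1/8

Noor's father's ABO genotype from I^A I^B × i i: 1/2 I^A i, 1/2 I^B i.
Crossing each possibility with the mother I^B i and summing P(type A): 1/2·1/4 + 1/2·0 = 1/8.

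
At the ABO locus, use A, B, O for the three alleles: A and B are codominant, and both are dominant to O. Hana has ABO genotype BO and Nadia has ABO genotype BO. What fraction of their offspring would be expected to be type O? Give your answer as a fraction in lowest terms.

ABO cross BO × BO → offspring phenotypes: 1/4 O, 3/4 B.
So P(type O) = 1/4.

1/4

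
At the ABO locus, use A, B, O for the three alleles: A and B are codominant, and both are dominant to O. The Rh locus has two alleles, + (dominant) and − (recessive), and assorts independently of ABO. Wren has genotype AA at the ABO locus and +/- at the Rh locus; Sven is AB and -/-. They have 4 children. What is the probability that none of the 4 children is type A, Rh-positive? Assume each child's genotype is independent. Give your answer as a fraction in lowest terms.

ABO cross AA × AB → 1/2 A, 1/2 AB.
Rh cross +/- × -/- → 1/2 Rh+, 1/2 Rh-; so P(type A, Rh-positive) = 1/2 × 1/2 = 1/4 per child.
P(not type A, Rh-positive) = 3/4 for one child; (3/4)^4 = 81/256.

81/256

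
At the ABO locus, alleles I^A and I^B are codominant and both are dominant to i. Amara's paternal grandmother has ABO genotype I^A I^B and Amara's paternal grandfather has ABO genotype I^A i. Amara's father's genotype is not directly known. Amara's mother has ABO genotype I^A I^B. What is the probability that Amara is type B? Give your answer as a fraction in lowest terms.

Amara's father's ABO genotype from I^A I^B × I^A i: 1/4 I^A I^A, 1/4 I^A I^B, 1/4 I^A i, 1/4 I^B i.
Crossing each possibility with the mother I^A I^B and summing P(type B): 1/4·0 + 1/4·1/4 + 1/4·1/4 + 1/4·1/2 = 1/4.

1/4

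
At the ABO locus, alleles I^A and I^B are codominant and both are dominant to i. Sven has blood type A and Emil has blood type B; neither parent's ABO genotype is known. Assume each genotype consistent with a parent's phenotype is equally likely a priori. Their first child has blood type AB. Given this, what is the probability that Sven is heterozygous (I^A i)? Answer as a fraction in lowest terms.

1/3

Possible genotypes: Sven ∈ {I^A I^A, I^A i}; Emil ∈ {I^B I^B, I^B i}.
Weight each parental genotype pair by prior × P(type-AB child):
  I^A I^A × I^B I^B: posterior weight 4/9.
  I^A I^A × I^B i: posterior weight 2/9.
  I^A i × I^B I^B: posterior weight 2/9.
  I^A i × I^B i: posterior weight 1/9.
Sum the posterior weight over pairs where Sven is I^A i: 1/3.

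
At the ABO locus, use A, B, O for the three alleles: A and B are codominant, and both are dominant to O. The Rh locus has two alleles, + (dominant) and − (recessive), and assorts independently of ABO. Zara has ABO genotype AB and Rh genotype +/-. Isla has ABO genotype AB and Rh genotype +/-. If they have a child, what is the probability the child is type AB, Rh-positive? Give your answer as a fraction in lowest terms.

ABO cross AB × AB → offspring phenotypes: 1/4 A, 1/4 B, 1/2 AB.
Rh cross +/- × +/- → 3/4 Rh+, 1/4 Rh-.
Independent loci: P(type AB, Rh-positive) = 1/2 × 3/4 = 3/8.

3/8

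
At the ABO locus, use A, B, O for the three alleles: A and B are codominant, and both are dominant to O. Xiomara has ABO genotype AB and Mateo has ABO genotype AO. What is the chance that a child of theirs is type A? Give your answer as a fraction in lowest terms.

ABO cross AB × AO → offspring phenotypes: 1/2 A, 1/4 B, 1/4 AB.
So P(type A) = 1/2.

1/2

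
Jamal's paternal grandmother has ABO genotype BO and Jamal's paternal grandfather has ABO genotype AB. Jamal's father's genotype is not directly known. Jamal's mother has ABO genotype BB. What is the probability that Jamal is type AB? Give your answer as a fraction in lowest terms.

Jamal's father's ABO genotype from BO × AB: 1/4 AB, 1/4 AO, 1/4 BB, 1/4 BO.
Crossing each possibility with the mother BB and summing P(type AB): 1/4·1/2 + 1/4·1/2 + 1/4·0 + 1/4·0 = 1/4.

1/4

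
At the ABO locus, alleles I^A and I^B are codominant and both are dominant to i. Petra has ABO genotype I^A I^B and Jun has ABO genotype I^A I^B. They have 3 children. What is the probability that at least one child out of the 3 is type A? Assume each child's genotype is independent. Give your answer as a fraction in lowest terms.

37/64

ABO cross I^A I^B × I^A I^B → 1/4 A, 1/4 B, 1/2 AB.
So P(type A) = 1/4 per child.
P(none) = (3/4)^3 = 27/64; P(at least one) = 1 − 27/64 = 37/64.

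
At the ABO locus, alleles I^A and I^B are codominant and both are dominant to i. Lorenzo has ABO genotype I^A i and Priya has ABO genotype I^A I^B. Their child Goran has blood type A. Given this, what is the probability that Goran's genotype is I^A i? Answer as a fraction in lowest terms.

1/2

Cross I^A i × I^A I^B → 1/4 I^A I^A, 1/4 I^A I^B, 1/4 I^A i, 1/4 I^B i.
Type-A genotypes among offspring: I^A I^A (1/4), I^A i (1/4); total 1/2.
P(I^A i | type A) = (1/4) / (1/2) = 1/2.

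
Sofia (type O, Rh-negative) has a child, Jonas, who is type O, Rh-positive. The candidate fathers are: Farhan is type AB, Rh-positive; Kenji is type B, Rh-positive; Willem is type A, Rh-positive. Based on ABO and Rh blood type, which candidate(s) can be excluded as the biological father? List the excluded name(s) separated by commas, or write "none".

Farhan

A candidate is excluded only if no genotype consistent with his phenotype could produce a type O, Rh-positive child with a type O, Rh-negative mother.
Farhan (type AB, Rh+): no genotype consistent with that phenotype can produce a type-O Rh+ child with a type-O mother.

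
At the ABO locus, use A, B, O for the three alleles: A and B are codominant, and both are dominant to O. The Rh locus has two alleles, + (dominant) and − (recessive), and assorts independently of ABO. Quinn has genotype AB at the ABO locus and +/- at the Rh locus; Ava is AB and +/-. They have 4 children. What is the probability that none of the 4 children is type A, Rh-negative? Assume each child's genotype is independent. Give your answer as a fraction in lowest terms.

ABO cross AB × AB → 1/4 A, 1/4 B, 1/2 AB.
Rh cross +/- × +/- → 3/4 Rh+, 1/4 Rh-; so P(type A, Rh-negative) = 1/4 × 1/4 = 1/16 per child.
P(not type A, Rh-negative) = 15/16 for one child; (15/16)^4 = 50625/65536.

50625/65536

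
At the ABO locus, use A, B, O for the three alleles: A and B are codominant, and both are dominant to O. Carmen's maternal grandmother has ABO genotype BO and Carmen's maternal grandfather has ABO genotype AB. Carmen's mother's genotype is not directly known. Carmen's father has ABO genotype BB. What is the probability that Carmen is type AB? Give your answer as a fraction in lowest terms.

Carmen's mother's ABO genotype from BO × AB: 1/4 AB, 1/4 AO, 1/4 BB, 1/4 BO.
Crossing each possibility with the father BB and summing P(type AB): 1/4·1/2 + 1/4·1/2 + 1/4·0 + 1/4·0 = 1/4.

1/4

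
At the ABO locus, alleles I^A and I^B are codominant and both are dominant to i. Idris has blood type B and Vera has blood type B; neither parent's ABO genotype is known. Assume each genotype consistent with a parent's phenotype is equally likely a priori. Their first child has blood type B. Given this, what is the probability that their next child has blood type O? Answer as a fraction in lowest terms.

Possible genotypes: Idris ∈ {I^B I^B, I^B i}; Vera ∈ {I^B I^B, I^B i}.
Weight each parental genotype pair by prior × P(type-B child):
  I^B I^B × I^B I^B: posterior weight 4/15; P(next child type O) = 0.
  I^B I^B × I^B i: posterior weight 4/15; P(next child type O) = 0.
  I^B i × I^B I^B: posterior weight 4/15; P(next child type O) = 0.
  I^B i × I^B i: posterior weight 1/5; P(next child type O) = 1/4.
Weighted sum = 1/20.

1/20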